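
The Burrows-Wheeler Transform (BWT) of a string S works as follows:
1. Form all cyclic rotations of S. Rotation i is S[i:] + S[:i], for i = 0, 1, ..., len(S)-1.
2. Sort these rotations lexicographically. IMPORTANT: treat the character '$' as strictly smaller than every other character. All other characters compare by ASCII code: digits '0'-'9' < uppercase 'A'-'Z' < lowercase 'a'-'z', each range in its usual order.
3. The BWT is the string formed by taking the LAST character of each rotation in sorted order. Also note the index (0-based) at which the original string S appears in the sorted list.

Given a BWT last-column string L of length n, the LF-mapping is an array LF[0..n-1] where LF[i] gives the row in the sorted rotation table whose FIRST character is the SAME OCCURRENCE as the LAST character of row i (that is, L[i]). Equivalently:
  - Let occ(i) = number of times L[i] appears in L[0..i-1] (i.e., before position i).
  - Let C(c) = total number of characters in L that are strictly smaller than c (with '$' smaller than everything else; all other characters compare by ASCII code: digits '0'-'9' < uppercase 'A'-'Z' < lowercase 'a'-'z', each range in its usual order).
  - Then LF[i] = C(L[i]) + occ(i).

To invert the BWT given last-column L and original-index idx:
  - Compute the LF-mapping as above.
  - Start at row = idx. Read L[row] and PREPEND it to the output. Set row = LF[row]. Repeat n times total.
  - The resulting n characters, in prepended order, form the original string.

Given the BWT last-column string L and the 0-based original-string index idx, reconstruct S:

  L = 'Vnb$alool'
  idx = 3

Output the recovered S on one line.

Answer: balloonV$

Derivation:
LF mapping: 1 6 3 0 2 4 7 8 5
Walk LF starting at row 3, prepending L[row]:
  step 1: row=3, L[3]='$', prepend. Next row=LF[3]=0
  step 2: row=0, L[0]='V', prepend. Next row=LF[0]=1
  step 3: row=1, L[1]='n', prepend. Next row=LF[1]=6
  step 4: row=6, L[6]='o', prepend. Next row=LF[6]=7
  step 5: row=7, L[7]='o', prepend. Next row=LF[7]=8
  step 6: row=8, L[8]='l', prepend. Next row=LF[8]=5
  step 7: row=5, L[5]='l', prepend. Next row=LF[5]=4
  step 8: row=4, L[4]='a', prepend. Next row=LF[4]=2
  step 9: row=2, L[2]='b', prepend. Next row=LF[2]=3
Reversed output: balloonV$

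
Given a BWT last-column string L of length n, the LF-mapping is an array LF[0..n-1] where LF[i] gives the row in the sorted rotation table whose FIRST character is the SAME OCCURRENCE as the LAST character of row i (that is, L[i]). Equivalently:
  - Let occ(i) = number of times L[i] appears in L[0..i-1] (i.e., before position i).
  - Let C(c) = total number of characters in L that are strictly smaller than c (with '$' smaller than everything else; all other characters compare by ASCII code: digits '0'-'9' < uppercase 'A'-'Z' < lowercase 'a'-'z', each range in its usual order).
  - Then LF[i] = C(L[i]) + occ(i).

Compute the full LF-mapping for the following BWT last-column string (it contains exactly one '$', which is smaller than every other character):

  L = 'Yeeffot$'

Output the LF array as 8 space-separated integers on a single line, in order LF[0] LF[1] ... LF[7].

Answer: 1 2 3 4 5 6 7 0

Derivation:
Char counts: '$':1, 'Y':1, 'e':2, 'f':2, 'o':1, 't':1
C (first-col start): C('$')=0, C('Y')=1, C('e')=2, C('f')=4, C('o')=6, C('t')=7
L[0]='Y': occ=0, LF[0]=C('Y')+0=1+0=1
L[1]='e': occ=0, LF[1]=C('e')+0=2+0=2
L[2]='e': occ=1, LF[2]=C('e')+1=2+1=3
L[3]='f': occ=0, LF[3]=C('f')+0=4+0=4
L[4]='f': occ=1, LF[4]=C('f')+1=4+1=5
L[5]='o': occ=0, LF[5]=C('o')+0=6+0=6
L[6]='t': occ=0, LF[6]=C('t')+0=7+0=7
L[7]='$': occ=0, LF[7]=C('$')+0=0+0=0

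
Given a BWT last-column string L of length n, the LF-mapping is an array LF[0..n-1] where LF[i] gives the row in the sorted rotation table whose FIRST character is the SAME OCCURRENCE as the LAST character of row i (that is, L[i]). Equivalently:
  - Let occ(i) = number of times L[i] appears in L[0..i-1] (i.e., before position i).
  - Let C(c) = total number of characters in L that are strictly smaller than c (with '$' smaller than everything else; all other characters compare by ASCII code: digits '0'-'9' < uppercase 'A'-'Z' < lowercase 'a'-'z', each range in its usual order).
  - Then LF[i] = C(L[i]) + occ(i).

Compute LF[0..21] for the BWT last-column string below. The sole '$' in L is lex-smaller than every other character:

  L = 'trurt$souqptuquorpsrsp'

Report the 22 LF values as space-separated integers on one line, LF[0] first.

Answer: 15 8 18 9 16 0 12 1 19 6 3 17 20 7 21 2 10 4 13 11 14 5

Derivation:
Char counts: '$':1, 'o':2, 'p':3, 'q':2, 'r':4, 's':3, 't':3, 'u':4
C (first-col start): C('$')=0, C('o')=1, C('p')=3, C('q')=6, C('r')=8, C('s')=12, C('t')=15, C('u')=18
L[0]='t': occ=0, LF[0]=C('t')+0=15+0=15
L[1]='r': occ=0, LF[1]=C('r')+0=8+0=8
L[2]='u': occ=0, LF[2]=C('u')+0=18+0=18
L[3]='r': occ=1, LF[3]=C('r')+1=8+1=9
L[4]='t': occ=1, LF[4]=C('t')+1=15+1=16
L[5]='$': occ=0, LF[5]=C('$')+0=0+0=0
L[6]='s': occ=0, LF[6]=C('s')+0=12+0=12
L[7]='o': occ=0, LF[7]=C('o')+0=1+0=1
L[8]='u': occ=1, LF[8]=C('u')+1=18+1=19
L[9]='q': occ=0, LF[9]=C('q')+0=6+0=6
L[10]='p': occ=0, LF[10]=C('p')+0=3+0=3
L[11]='t': occ=2, LF[11]=C('t')+2=15+2=17
L[12]='u': occ=2, LF[12]=C('u')+2=18+2=20
L[13]='q': occ=1, LF[13]=C('q')+1=6+1=7
L[14]='u': occ=3, LF[14]=C('u')+3=18+3=21
L[15]='o': occ=1, LF[15]=C('o')+1=1+1=2
L[16]='r': occ=2, LF[16]=C('r')+2=8+2=10
L[17]='p': occ=1, LF[17]=C('p')+1=3+1=4
L[18]='s': occ=1, LF[18]=C('s')+1=12+1=13
L[19]='r': occ=3, LF[19]=C('r')+3=8+3=11
L[20]='s': occ=2, LF[20]=C('s')+2=12+2=14
L[21]='p': occ=2, LF[21]=C('p')+2=3+2=5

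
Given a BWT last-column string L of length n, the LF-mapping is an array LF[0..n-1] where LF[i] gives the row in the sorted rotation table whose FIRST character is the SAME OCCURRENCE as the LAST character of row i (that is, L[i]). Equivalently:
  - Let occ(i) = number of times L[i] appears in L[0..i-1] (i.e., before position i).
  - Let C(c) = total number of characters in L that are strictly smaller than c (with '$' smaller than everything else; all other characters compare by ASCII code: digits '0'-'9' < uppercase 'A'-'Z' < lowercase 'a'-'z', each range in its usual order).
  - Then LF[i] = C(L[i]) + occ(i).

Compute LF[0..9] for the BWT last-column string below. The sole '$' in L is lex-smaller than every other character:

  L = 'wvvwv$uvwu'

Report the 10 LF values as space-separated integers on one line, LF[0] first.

Char counts: '$':1, 'u':2, 'v':4, 'w':3
C (first-col start): C('$')=0, C('u')=1, C('v')=3, C('w')=7
L[0]='w': occ=0, LF[0]=C('w')+0=7+0=7
L[1]='v': occ=0, LF[1]=C('v')+0=3+0=3
L[2]='v': occ=1, LF[2]=C('v')+1=3+1=4
L[3]='w': occ=1, LF[3]=C('w')+1=7+1=8
L[4]='v': occ=2, LF[4]=C('v')+2=3+2=5
L[5]='$': occ=0, LF[5]=C('$')+0=0+0=0
L[6]='u': occ=0, LF[6]=C('u')+0=1+0=1
L[7]='v': occ=3, LF[7]=C('v')+3=3+3=6
L[8]='w': occ=2, LF[8]=C('w')+2=7+2=9
L[9]='u': occ=1, LF[9]=C('u')+1=1+1=2

Answer: 7 3 4 8 5 0 1 6 9 2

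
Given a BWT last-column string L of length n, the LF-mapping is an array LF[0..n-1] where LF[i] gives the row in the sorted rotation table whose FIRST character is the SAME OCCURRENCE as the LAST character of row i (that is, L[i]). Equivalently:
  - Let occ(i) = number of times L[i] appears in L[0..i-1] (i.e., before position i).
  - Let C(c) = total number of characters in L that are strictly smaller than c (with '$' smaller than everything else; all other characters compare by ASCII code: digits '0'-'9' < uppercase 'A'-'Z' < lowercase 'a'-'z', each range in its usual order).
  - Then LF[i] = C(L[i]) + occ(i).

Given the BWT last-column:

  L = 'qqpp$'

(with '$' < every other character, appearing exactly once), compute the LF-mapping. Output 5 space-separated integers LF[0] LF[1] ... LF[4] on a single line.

Char counts: '$':1, 'p':2, 'q':2
C (first-col start): C('$')=0, C('p')=1, C('q')=3
L[0]='q': occ=0, LF[0]=C('q')+0=3+0=3
L[1]='q': occ=1, LF[1]=C('q')+1=3+1=4
L[2]='p': occ=0, LF[2]=C('p')+0=1+0=1
L[3]='p': occ=1, LF[3]=C('p')+1=1+1=2
L[4]='$': occ=0, LF[4]=C('$')+0=0+0=0

Answer: 3 4 1 2 0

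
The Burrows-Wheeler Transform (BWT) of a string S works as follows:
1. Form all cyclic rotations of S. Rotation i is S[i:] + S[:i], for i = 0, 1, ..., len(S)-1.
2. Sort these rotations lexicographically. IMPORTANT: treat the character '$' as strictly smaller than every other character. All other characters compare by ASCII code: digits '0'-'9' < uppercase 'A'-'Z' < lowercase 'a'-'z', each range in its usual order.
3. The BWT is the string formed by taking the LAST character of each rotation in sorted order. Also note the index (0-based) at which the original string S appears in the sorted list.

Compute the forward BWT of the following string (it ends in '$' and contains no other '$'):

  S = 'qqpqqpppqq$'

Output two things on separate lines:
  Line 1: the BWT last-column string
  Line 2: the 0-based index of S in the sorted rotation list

All 11 rotations (rotation i = S[i:]+S[:i]):
  rot[0] = qqpqqpppqq$
  rot[1] = qpqqpppqq$q
  rot[2] = pqqpppqq$qq
  rot[3] = qqpppqq$qqp
  rot[4] = qpppqq$qqpq
  rot[5] = pppqq$qqpqq
  rot[6] = ppqq$qqpqqp
  rot[7] = pqq$qqpqqpp
  rot[8] = qq$qqpqqppp
  rot[9] = q$qqpqqpppq
  rot[10] = $qqpqqpppqq
Sorted (with $ < everything):
  sorted[0] = $qqpqqpppqq  (last char: 'q')
  sorted[1] = pppqq$qqpqq  (last char: 'q')
  sorted[2] = ppqq$qqpqqp  (last char: 'p')
  sorted[3] = pqq$qqpqqpp  (last char: 'p')
  sorted[4] = pqqpppqq$qq  (last char: 'q')
  sorted[5] = q$qqpqqpppq  (last char: 'q')
  sorted[6] = qpppqq$qqpq  (last char: 'q')
  sorted[7] = qpqqpppqq$q  (last char: 'q')
  sorted[8] = qq$qqpqqppp  (last char: 'p')
  sorted[9] = qqpppqq$qqp  (last char: 'p')
  sorted[10] = qqpqqpppqq$  (last char: '$')
Last column: qqppqqqqpp$
Original string S is at sorted index 10

Answer: qqppqqqqpp$
10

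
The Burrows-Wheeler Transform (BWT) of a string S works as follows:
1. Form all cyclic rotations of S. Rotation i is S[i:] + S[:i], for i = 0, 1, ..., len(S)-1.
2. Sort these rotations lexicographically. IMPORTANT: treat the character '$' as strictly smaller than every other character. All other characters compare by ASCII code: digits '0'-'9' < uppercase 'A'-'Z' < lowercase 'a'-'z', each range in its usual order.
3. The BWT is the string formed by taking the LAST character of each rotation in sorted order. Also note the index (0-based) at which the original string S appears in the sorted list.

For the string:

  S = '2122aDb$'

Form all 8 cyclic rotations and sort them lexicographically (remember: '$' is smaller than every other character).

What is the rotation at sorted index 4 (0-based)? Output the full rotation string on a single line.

Answer: 2aDb$212

Derivation:
All 8 rotations (rotation i = S[i:]+S[:i]):
  rot[0] = 2122aDb$
  rot[1] = 122aDb$2
  rot[2] = 22aDb$21
  rot[3] = 2aDb$212
  rot[4] = aDb$2122
  rot[5] = Db$2122a
  rot[6] = b$2122aD
  rot[7] = $2122aDb
Sorted (with $ < everything):
  sorted[0] = $2122aDb
  sorted[1] = 122aDb$2
  sorted[2] = 2122aDb$
  sorted[3] = 22aDb$21
  sorted[4] = 2aDb$212
  sorted[5] = Db$2122a
  sorted[6] = aDb$2122
  sorted[7] = b$2122aD
sorted[4] = 2aDb$212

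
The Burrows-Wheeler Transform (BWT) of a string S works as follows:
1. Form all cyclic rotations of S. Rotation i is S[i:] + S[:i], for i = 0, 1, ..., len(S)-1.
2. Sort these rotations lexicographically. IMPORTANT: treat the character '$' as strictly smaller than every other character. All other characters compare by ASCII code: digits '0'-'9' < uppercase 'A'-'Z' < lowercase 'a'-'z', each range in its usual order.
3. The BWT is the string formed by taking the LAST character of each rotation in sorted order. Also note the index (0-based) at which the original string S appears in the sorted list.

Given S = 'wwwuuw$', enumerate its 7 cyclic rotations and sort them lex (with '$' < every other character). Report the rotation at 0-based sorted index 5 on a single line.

All 7 rotations (rotation i = S[i:]+S[:i]):
  rot[0] = wwwuuw$
  rot[1] = wwuuw$w
  rot[2] = wuuw$ww
  rot[3] = uuw$www
  rot[4] = uw$wwwu
  rot[5] = w$wwwuu
  rot[6] = $wwwuuw
Sorted (with $ < everything):
  sorted[0] = $wwwuuw
  sorted[1] = uuw$www
  sorted[2] = uw$wwwu
  sorted[3] = w$wwwuu
  sorted[4] = wuuw$ww
  sorted[5] = wwuuw$w
  sorted[6] = wwwuuw$
sorted[5] = wwuuw$w

Answer: wwuuw$w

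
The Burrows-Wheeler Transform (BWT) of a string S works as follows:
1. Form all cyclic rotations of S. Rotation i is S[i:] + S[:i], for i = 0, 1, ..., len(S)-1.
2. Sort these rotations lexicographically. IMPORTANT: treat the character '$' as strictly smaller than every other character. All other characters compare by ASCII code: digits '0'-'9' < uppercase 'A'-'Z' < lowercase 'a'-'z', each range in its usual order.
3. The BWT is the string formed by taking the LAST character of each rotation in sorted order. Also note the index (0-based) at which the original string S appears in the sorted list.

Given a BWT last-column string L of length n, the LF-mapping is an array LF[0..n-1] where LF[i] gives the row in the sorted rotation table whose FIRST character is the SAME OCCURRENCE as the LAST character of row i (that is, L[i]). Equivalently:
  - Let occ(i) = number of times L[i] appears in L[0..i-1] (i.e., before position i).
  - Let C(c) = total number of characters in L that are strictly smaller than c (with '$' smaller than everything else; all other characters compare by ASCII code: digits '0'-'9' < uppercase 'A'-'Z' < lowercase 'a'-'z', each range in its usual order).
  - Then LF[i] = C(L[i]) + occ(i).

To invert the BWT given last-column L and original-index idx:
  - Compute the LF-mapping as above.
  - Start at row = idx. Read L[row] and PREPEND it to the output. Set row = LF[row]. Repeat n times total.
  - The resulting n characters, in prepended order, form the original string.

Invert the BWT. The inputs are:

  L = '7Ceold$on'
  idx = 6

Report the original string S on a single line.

Answer: noodleC7$

Derivation:
LF mapping: 1 2 4 7 5 3 0 8 6
Walk LF starting at row 6, prepending L[row]:
  step 1: row=6, L[6]='$', prepend. Next row=LF[6]=0
  step 2: row=0, L[0]='7', prepend. Next row=LF[0]=1
  step 3: row=1, L[1]='C', prepend. Next row=LF[1]=2
  step 4: row=2, L[2]='e', prepend. Next row=LF[2]=4
  step 5: row=4, L[4]='l', prepend. Next row=LF[4]=5
  step 6: row=5, L[5]='d', prepend. Next row=LF[5]=3
  step 7: row=3, L[3]='o', prepend. Next row=LF[3]=7
  step 8: row=7, L[7]='o', prepend. Next row=LF[7]=8
  step 9: row=8, L[8]='n', prepend. Next row=LF[8]=6
Reversed output: noodleC7$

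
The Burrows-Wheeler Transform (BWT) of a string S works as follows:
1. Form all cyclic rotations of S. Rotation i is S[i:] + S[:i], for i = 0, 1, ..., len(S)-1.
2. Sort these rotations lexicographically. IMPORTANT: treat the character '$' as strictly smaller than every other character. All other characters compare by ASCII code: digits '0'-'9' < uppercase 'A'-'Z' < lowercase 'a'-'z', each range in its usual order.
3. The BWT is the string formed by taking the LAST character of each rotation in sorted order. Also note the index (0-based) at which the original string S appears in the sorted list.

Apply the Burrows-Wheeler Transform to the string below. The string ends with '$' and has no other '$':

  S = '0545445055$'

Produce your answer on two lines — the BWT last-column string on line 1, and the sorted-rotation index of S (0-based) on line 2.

Answer: 5$554554400
1

Derivation:
All 11 rotations (rotation i = S[i:]+S[:i]):
  rot[0] = 0545445055$
  rot[1] = 545445055$0
  rot[2] = 45445055$05
  rot[3] = 5445055$054
  rot[4] = 445055$0545
  rot[5] = 45055$05454
  rot[6] = 5055$054544
  rot[7] = 055$0545445
  rot[8] = 55$05454450
  rot[9] = 5$054544505
  rot[10] = $0545445055
Sorted (with $ < everything):
  sorted[0] = $0545445055  (last char: '5')
  sorted[1] = 0545445055$  (last char: '$')
  sorted[2] = 055$0545445  (last char: '5')
  sorted[3] = 445055$0545  (last char: '5')
  sorted[4] = 45055$05454  (last char: '4')
  sorted[5] = 45445055$05  (last char: '5')
  sorted[6] = 5$054544505  (last char: '5')
  sorted[7] = 5055$054544  (last char: '4')
  sorted[8] = 5445055$054  (last char: '4')
  sorted[9] = 545445055$0  (last char: '0')
  sorted[10] = 55$05454450  (last char: '0')
Last column: 5$554554400
Original string S is at sorted index 1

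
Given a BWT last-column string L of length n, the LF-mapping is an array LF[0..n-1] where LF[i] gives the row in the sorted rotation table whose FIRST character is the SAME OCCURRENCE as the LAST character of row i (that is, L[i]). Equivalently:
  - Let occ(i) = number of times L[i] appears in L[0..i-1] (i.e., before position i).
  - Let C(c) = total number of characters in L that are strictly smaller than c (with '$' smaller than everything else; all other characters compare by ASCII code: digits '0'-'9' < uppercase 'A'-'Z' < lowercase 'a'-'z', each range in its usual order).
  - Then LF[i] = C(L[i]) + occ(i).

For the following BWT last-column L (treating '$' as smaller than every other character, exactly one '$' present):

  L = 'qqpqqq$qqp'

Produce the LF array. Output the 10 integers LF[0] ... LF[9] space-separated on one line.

Answer: 3 4 1 5 6 7 0 8 9 2

Derivation:
Char counts: '$':1, 'p':2, 'q':7
C (first-col start): C('$')=0, C('p')=1, C('q')=3
L[0]='q': occ=0, LF[0]=C('q')+0=3+0=3
L[1]='q': occ=1, LF[1]=C('q')+1=3+1=4
L[2]='p': occ=0, LF[2]=C('p')+0=1+0=1
L[3]='q': occ=2, LF[3]=C('q')+2=3+2=5
L[4]='q': occ=3, LF[4]=C('q')+3=3+3=6
L[5]='q': occ=4, LF[5]=C('q')+4=3+4=7
L[6]='$': occ=0, LF[6]=C('$')+0=0+0=0
L[7]='q': occ=5, LF[7]=C('q')+5=3+5=8
L[8]='q': occ=6, LF[8]=C('q')+6=3+6=9
L[9]='p': occ=1, LF[9]=C('p')+1=1+1=2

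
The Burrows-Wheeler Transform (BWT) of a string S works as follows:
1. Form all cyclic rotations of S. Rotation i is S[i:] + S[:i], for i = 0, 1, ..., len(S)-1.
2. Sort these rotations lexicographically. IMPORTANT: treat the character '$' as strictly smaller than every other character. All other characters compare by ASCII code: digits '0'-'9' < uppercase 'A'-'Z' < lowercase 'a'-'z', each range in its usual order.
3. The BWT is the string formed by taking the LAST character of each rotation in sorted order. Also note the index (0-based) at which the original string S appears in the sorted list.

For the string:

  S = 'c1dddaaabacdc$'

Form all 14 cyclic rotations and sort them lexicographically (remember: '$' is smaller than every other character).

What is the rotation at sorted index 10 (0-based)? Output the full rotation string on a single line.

Answer: daaabacdc$c1dd

Derivation:
All 14 rotations (rotation i = S[i:]+S[:i]):
  rot[0] = c1dddaaabacdc$
  rot[1] = 1dddaaabacdc$c
  rot[2] = dddaaabacdc$c1
  rot[3] = ddaaabacdc$c1d
  rot[4] = daaabacdc$c1dd
  rot[5] = aaabacdc$c1ddd
  rot[6] = aabacdc$c1ddda
  rot[7] = abacdc$c1dddaa
  rot[8] = bacdc$c1dddaaa
  rot[9] = acdc$c1dddaaab
  rot[10] = cdc$c1dddaaaba
  rot[11] = dc$c1dddaaabac
  rot[12] = c$c1dddaaabacd
  rot[13] = $c1dddaaabacdc
Sorted (with $ < everything):
  sorted[0] = $c1dddaaabacdc
  sorted[1] = 1dddaaabacdc$c
  sorted[2] = aaabacdc$c1ddd
  sorted[3] = aabacdc$c1ddda
  sorted[4] = abacdc$c1dddaa
  sorted[5] = acdc$c1dddaaab
  sorted[6] = bacdc$c1dddaaa
  sorted[7] = c$c1dddaaabacd
  sorted[8] = c1dddaaabacdc$
  sorted[9] = cdc$c1dddaaaba
  sorted[10] = daaabacdc$c1dd
  sorted[11] = dc$c1dddaaabac
  sorted[12] = ddaaabacdc$c1d
  sorted[13] = dddaaabacdc$c1
sorted[10] = daaabacdc$c1dd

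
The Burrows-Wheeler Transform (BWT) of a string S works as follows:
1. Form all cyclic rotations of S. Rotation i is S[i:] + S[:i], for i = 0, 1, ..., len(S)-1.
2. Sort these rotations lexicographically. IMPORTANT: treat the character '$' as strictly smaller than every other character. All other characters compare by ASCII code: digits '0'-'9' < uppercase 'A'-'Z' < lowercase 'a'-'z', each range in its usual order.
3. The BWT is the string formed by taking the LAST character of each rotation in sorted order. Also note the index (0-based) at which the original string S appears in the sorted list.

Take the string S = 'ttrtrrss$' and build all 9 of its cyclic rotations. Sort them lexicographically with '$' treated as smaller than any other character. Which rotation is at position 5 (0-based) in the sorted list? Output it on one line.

All 9 rotations (rotation i = S[i:]+S[:i]):
  rot[0] = ttrtrrss$
  rot[1] = trtrrss$t
  rot[2] = rtrrss$tt
  rot[3] = trrss$ttr
  rot[4] = rrss$ttrt
  rot[5] = rss$ttrtr
  rot[6] = ss$ttrtrr
  rot[7] = s$ttrtrrs
  rot[8] = $ttrtrrss
Sorted (with $ < everything):
  sorted[0] = $ttrtrrss
  sorted[1] = rrss$ttrt
  sorted[2] = rss$ttrtr
  sorted[3] = rtrrss$tt
  sorted[4] = s$ttrtrrs
  sorted[5] = ss$ttrtrr
  sorted[6] = trrss$ttr
  sorted[7] = trtrrss$t
  sorted[8] = ttrtrrss$
sorted[5] = ss$ttrtrr

Answer: ss$ttrtrr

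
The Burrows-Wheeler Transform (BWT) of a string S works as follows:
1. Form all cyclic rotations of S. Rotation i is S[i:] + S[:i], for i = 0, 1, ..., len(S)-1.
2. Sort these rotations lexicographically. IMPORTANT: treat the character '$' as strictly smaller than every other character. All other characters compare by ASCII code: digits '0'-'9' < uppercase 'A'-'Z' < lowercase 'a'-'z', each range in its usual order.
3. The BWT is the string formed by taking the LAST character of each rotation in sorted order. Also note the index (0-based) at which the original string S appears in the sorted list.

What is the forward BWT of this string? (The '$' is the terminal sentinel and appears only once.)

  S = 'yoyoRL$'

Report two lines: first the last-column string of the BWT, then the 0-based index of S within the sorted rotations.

Answer: LRoyyo$
6

Derivation:
All 7 rotations (rotation i = S[i:]+S[:i]):
  rot[0] = yoyoRL$
  rot[1] = oyoRL$y
  rot[2] = yoRL$yo
  rot[3] = oRL$yoy
  rot[4] = RL$yoyo
  rot[5] = L$yoyoR
  rot[6] = $yoyoRL
Sorted (with $ < everything):
  sorted[0] = $yoyoRL  (last char: 'L')
  sorted[1] = L$yoyoR  (last char: 'R')
  sorted[2] = RL$yoyo  (last char: 'o')
  sorted[3] = oRL$yoy  (last char: 'y')
  sorted[4] = oyoRL$y  (last char: 'y')
  sorted[5] = yoRL$yo  (last char: 'o')
  sorted[6] = yoyoRL$  (last char: '$')
Last column: LRoyyo$
Original string S is at sorted index 6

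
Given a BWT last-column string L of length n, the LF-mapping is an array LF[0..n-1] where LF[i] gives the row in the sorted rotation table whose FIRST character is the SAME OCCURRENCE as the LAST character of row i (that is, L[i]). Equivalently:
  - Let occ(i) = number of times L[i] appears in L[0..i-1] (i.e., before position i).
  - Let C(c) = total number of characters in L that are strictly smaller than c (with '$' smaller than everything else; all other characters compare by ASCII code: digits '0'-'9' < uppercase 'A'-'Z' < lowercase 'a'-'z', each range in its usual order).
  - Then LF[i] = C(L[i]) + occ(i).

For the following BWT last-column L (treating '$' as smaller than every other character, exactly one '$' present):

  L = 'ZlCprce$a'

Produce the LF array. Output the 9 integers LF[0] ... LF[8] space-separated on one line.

Char counts: '$':1, 'C':1, 'Z':1, 'a':1, 'c':1, 'e':1, 'l':1, 'p':1, 'r':1
C (first-col start): C('$')=0, C('C')=1, C('Z')=2, C('a')=3, C('c')=4, C('e')=5, C('l')=6, C('p')=7, C('r')=8
L[0]='Z': occ=0, LF[0]=C('Z')+0=2+0=2
L[1]='l': occ=0, LF[1]=C('l')+0=6+0=6
L[2]='C': occ=0, LF[2]=C('C')+0=1+0=1
L[3]='p': occ=0, LF[3]=C('p')+0=7+0=7
L[4]='r': occ=0, LF[4]=C('r')+0=8+0=8
L[5]='c': occ=0, LF[5]=C('c')+0=4+0=4
L[6]='e': occ=0, LF[6]=C('e')+0=5+0=5
L[7]='$': occ=0, LF[7]=C('$')+0=0+0=0
L[8]='a': occ=0, LF[8]=C('a')+0=3+0=3

Answer: 2 6 1 7 8 4 5 0 3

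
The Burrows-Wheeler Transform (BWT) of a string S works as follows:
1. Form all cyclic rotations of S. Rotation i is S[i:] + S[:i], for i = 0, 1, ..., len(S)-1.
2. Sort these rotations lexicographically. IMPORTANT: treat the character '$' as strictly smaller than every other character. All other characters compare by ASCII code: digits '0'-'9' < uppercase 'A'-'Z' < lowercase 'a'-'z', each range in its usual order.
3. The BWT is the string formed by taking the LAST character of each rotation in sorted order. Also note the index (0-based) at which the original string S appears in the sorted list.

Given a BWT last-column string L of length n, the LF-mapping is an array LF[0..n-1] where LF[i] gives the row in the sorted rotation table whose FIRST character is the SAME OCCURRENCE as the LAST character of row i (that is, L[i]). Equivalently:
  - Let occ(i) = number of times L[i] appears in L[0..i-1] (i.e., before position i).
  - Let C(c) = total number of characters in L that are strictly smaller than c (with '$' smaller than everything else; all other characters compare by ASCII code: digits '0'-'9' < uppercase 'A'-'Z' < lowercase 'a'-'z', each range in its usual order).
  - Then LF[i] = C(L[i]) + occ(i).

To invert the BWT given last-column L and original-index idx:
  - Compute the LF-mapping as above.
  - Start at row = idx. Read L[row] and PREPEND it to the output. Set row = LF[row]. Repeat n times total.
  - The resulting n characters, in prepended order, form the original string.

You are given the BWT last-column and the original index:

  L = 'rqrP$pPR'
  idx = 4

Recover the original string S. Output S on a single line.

Answer: pqPRrPr$

Derivation:
LF mapping: 6 5 7 1 0 4 2 3
Walk LF starting at row 4, prepending L[row]:
  step 1: row=4, L[4]='$', prepend. Next row=LF[4]=0
  step 2: row=0, L[0]='r', prepend. Next row=LF[0]=6
  step 3: row=6, L[6]='P', prepend. Next row=LF[6]=2
  step 4: row=2, L[2]='r', prepend. Next row=LF[2]=7
  step 5: row=7, L[7]='R', prepend. Next row=LF[7]=3
  step 6: row=3, L[3]='P', prepend. Next row=LF[3]=1
  step 7: row=1, L[1]='q', prepend. Next row=LF[1]=5
  step 8: row=5, L[5]='p', prepend. Next row=LF[5]=4
Reversed output: pqPRrPr$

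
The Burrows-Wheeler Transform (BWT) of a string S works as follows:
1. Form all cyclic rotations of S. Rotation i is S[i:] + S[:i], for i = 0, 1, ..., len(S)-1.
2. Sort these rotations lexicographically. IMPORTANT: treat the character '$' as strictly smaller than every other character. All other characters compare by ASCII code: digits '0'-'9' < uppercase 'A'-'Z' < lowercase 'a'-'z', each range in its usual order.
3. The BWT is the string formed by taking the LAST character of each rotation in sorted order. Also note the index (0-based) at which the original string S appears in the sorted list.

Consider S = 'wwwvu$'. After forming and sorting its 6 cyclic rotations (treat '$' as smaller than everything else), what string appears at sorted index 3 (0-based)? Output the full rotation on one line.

Answer: wvu$ww

Derivation:
All 6 rotations (rotation i = S[i:]+S[:i]):
  rot[0] = wwwvu$
  rot[1] = wwvu$w
  rot[2] = wvu$ww
  rot[3] = vu$www
  rot[4] = u$wwwv
  rot[5] = $wwwvu
Sorted (with $ < everything):
  sorted[0] = $wwwvu
  sorted[1] = u$wwwv
  sorted[2] = vu$www
  sorted[3] = wvu$ww
  sorted[4] = wwvu$w
  sorted[5] = wwwvu$
sorted[3] = wvu$ww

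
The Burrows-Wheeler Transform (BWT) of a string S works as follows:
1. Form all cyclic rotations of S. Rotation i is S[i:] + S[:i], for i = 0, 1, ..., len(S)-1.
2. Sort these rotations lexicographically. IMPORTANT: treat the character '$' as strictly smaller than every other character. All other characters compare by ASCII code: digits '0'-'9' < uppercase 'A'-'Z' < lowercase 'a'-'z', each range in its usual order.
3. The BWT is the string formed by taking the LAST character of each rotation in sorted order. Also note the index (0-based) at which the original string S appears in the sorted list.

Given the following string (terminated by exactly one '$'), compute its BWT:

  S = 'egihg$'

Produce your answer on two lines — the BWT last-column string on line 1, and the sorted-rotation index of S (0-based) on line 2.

All 6 rotations (rotation i = S[i:]+S[:i]):
  rot[0] = egihg$
  rot[1] = gihg$e
  rot[2] = ihg$eg
  rot[3] = hg$egi
  rot[4] = g$egih
  rot[5] = $egihg
Sorted (with $ < everything):
  sorted[0] = $egihg  (last char: 'g')
  sorted[1] = egihg$  (last char: '$')
  sorted[2] = g$egih  (last char: 'h')
  sorted[3] = gihg$e  (last char: 'e')
  sorted[4] = hg$egi  (last char: 'i')
  sorted[5] = ihg$eg  (last char: 'g')
Last column: g$heig
Original string S is at sorted index 1

Answer: g$heig
1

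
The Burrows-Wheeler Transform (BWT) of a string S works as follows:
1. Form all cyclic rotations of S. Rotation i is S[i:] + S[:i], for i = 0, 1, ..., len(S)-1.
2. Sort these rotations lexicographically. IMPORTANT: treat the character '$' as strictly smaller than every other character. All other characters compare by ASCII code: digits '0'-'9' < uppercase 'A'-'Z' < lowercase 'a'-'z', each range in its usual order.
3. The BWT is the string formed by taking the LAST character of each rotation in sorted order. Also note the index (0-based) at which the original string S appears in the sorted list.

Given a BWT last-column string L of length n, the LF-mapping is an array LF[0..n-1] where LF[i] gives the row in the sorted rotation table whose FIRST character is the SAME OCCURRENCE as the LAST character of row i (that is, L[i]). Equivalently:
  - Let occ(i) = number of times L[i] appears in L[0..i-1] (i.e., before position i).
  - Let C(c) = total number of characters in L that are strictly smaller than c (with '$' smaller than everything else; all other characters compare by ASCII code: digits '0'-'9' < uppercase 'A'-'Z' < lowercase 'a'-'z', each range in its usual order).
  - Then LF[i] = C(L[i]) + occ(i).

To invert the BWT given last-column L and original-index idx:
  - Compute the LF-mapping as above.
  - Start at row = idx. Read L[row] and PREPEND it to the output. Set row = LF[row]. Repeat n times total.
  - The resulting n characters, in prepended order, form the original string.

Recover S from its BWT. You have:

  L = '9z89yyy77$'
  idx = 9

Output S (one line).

LF mapping: 4 9 3 5 6 7 8 1 2 0
Walk LF starting at row 9, prepending L[row]:
  step 1: row=9, L[9]='$', prepend. Next row=LF[9]=0
  step 2: row=0, L[0]='9', prepend. Next row=LF[0]=4
  step 3: row=4, L[4]='y', prepend. Next row=LF[4]=6
  step 4: row=6, L[6]='y', prepend. Next row=LF[6]=8
  step 5: row=8, L[8]='7', prepend. Next row=LF[8]=2
  step 6: row=2, L[2]='8', prepend. Next row=LF[2]=3
  step 7: row=3, L[3]='9', prepend. Next row=LF[3]=5
  step 8: row=5, L[5]='y', prepend. Next row=LF[5]=7
  step 9: row=7, L[7]='7', prepend. Next row=LF[7]=1
  step 10: row=1, L[1]='z', prepend. Next row=LF[1]=9
Reversed output: z7y987yy9$

Answer: z7y987yy9$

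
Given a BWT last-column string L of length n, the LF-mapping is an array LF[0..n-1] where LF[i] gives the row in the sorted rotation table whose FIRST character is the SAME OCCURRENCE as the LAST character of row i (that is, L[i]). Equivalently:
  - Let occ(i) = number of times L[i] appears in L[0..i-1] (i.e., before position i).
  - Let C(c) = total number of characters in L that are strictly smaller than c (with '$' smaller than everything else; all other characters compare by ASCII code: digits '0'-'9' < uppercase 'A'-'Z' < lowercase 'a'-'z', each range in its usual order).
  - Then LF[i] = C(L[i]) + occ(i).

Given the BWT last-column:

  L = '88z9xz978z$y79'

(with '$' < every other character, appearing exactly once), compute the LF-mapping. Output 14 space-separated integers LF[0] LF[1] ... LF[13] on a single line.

Answer: 3 4 11 6 9 12 7 1 5 13 0 10 2 8

Derivation:
Char counts: '$':1, '7':2, '8':3, '9':3, 'x':1, 'y':1, 'z':3
C (first-col start): C('$')=0, C('7')=1, C('8')=3, C('9')=6, C('x')=9, C('y')=10, C('z')=11
L[0]='8': occ=0, LF[0]=C('8')+0=3+0=3
L[1]='8': occ=1, LF[1]=C('8')+1=3+1=4
L[2]='z': occ=0, LF[2]=C('z')+0=11+0=11
L[3]='9': occ=0, LF[3]=C('9')+0=6+0=6
L[4]='x': occ=0, LF[4]=C('x')+0=9+0=9
L[5]='z': occ=1, LF[5]=C('z')+1=11+1=12
L[6]='9': occ=1, LF[6]=C('9')+1=6+1=7
L[7]='7': occ=0, LF[7]=C('7')+0=1+0=1
L[8]='8': occ=2, LF[8]=C('8')+2=3+2=5
L[9]='z': occ=2, LF[9]=C('z')+2=11+2=13
L[10]='$': occ=0, LF[10]=C('$')+0=0+0=0
L[11]='y': occ=0, LF[11]=C('y')+0=10+0=10
L[12]='7': occ=1, LF[12]=C('7')+1=1+1=2
L[13]='9': occ=2, LF[13]=C('9')+2=6+2=8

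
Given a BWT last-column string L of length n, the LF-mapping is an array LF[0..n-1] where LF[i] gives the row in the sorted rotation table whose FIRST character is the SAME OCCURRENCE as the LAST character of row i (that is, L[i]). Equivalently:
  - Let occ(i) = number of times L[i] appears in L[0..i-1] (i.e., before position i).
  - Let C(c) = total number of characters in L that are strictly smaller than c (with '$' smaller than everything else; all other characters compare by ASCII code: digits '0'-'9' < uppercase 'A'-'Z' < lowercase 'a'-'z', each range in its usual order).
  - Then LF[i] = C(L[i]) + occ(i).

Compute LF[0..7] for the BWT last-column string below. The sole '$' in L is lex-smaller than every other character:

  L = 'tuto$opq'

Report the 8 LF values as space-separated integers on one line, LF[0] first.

Answer: 5 7 6 1 0 2 3 4

Derivation:
Char counts: '$':1, 'o':2, 'p':1, 'q':1, 't':2, 'u':1
C (first-col start): C('$')=0, C('o')=1, C('p')=3, C('q')=4, C('t')=5, C('u')=7
L[0]='t': occ=0, LF[0]=C('t')+0=5+0=5
L[1]='u': occ=0, LF[1]=C('u')+0=7+0=7
L[2]='t': occ=1, LF[2]=C('t')+1=5+1=6
L[3]='o': occ=0, LF[3]=C('o')+0=1+0=1
L[4]='$': occ=0, LF[4]=C('$')+0=0+0=0
L[5]='o': occ=1, LF[5]=C('o')+1=1+1=2
L[6]='p': occ=0, LF[6]=C('p')+0=3+0=3
L[7]='q': occ=0, LF[7]=C('q')+0=4+0=4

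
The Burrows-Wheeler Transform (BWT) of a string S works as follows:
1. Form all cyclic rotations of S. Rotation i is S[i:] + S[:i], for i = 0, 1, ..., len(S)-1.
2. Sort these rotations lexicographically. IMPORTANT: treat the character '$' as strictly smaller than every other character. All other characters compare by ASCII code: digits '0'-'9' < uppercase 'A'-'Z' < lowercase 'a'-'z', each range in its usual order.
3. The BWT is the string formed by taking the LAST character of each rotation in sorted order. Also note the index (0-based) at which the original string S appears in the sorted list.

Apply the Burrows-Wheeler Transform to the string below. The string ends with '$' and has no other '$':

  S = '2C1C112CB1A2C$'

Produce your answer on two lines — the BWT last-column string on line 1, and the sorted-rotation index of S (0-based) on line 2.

All 14 rotations (rotation i = S[i:]+S[:i]):
  rot[0] = 2C1C112CB1A2C$
  rot[1] = C1C112CB1A2C$2
  rot[2] = 1C112CB1A2C$2C
  rot[3] = C112CB1A2C$2C1
  rot[4] = 112CB1A2C$2C1C
  rot[5] = 12CB1A2C$2C1C1
  rot[6] = 2CB1A2C$2C1C11
  rot[7] = CB1A2C$2C1C112
  rot[8] = B1A2C$2C1C112C
  rot[9] = 1A2C$2C1C112CB
  rot[10] = A2C$2C1C112CB1
  rot[11] = 2C$2C1C112CB1A
  rot[12] = C$2C1C112CB1A2
  rot[13] = $2C1C112CB1A2C
Sorted (with $ < everything):
  sorted[0] = $2C1C112CB1A2C  (last char: 'C')
  sorted[1] = 112CB1A2C$2C1C  (last char: 'C')
  sorted[2] = 12CB1A2C$2C1C1  (last char: '1')
  sorted[3] = 1A2C$2C1C112CB  (last char: 'B')
  sorted[4] = 1C112CB1A2C$2C  (last char: 'C')
  sorted[5] = 2C$2C1C112CB1A  (last char: 'A')
  sorted[6] = 2C1C112CB1A2C$  (last char: '$')
  sorted[7] = 2CB1A2C$2C1C11  (last char: '1')
  sorted[8] = A2C$2C1C112CB1  (last char: '1')
  sorted[9] = B1A2C$2C1C112C  (last char: 'C')
  sorted[10] = C$2C1C112CB1A2  (last char: '2')
  sorted[11] = C112CB1A2C$2C1  (last char: '1')
  sorted[12] = C1C112CB1A2C$2  (last char: '2')
  sorted[13] = CB1A2C$2C1C112  (last char: '2')
Last column: CC1BCA$11C2122
Original string S is at sorted index 6

Answer: CC1BCA$11C2122
6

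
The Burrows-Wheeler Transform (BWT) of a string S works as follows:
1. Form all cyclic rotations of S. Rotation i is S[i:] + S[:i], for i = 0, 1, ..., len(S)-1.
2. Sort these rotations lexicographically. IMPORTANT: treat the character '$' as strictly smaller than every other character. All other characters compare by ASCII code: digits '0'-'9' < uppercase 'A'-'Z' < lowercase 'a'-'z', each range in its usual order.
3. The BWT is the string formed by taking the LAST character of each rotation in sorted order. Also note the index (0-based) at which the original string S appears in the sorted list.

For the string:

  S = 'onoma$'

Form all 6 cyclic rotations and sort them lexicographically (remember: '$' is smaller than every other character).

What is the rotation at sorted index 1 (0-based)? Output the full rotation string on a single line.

Answer: a$onom

Derivation:
All 6 rotations (rotation i = S[i:]+S[:i]):
  rot[0] = onoma$
  rot[1] = noma$o
  rot[2] = oma$on
  rot[3] = ma$ono
  rot[4] = a$onom
  rot[5] = $onoma
Sorted (with $ < everything):
  sorted[0] = $onoma
  sorted[1] = a$onom
  sorted[2] = ma$ono
  sorted[3] = noma$o
  sorted[4] = oma$on
  sorted[5] = onoma$
sorted[1] = a$onom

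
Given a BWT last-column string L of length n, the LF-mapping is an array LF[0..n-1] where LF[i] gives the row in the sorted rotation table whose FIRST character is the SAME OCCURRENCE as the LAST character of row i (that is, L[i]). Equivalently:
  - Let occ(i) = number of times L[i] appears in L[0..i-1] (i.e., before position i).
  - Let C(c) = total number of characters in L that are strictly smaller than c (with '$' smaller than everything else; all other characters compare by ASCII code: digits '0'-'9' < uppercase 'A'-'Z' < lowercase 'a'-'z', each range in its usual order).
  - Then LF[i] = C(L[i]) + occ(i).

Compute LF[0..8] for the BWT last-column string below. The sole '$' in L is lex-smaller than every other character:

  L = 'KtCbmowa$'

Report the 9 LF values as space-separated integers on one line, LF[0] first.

Char counts: '$':1, 'C':1, 'K':1, 'a':1, 'b':1, 'm':1, 'o':1, 't':1, 'w':1
C (first-col start): C('$')=0, C('C')=1, C('K')=2, C('a')=3, C('b')=4, C('m')=5, C('o')=6, C('t')=7, C('w')=8
L[0]='K': occ=0, LF[0]=C('K')+0=2+0=2
L[1]='t': occ=0, LF[1]=C('t')+0=7+0=7
L[2]='C': occ=0, LF[2]=C('C')+0=1+0=1
L[3]='b': occ=0, LF[3]=C('b')+0=4+0=4
L[4]='m': occ=0, LF[4]=C('m')+0=5+0=5
L[5]='o': occ=0, LF[5]=C('o')+0=6+0=6
L[6]='w': occ=0, LF[6]=C('w')+0=8+0=8
L[7]='a': occ=0, LF[7]=C('a')+0=3+0=3
L[8]='$': occ=0, LF[8]=C('$')+0=0+0=0

Answer: 2 7 1 4 5 6 8 3 0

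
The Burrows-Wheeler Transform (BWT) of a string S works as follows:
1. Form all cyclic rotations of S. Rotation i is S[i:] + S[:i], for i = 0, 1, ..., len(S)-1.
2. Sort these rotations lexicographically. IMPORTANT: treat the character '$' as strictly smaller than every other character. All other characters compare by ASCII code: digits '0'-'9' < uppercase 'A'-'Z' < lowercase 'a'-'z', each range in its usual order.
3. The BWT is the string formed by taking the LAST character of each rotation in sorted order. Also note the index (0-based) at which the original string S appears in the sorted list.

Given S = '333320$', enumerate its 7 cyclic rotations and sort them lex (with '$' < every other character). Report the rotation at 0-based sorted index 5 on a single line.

Answer: 33320$3

Derivation:
All 7 rotations (rotation i = S[i:]+S[:i]):
  rot[0] = 333320$
  rot[1] = 33320$3
  rot[2] = 3320$33
  rot[3] = 320$333
  rot[4] = 20$3333
  rot[5] = 0$33332
  rot[6] = $333320
Sorted (with $ < everything):
  sorted[0] = $333320
  sorted[1] = 0$33332
  sorted[2] = 20$3333
  sorted[3] = 320$333
  sorted[4] = 3320$33
  sorted[5] = 33320$3
  sorted[6] = 333320$
sorted[5] = 33320$3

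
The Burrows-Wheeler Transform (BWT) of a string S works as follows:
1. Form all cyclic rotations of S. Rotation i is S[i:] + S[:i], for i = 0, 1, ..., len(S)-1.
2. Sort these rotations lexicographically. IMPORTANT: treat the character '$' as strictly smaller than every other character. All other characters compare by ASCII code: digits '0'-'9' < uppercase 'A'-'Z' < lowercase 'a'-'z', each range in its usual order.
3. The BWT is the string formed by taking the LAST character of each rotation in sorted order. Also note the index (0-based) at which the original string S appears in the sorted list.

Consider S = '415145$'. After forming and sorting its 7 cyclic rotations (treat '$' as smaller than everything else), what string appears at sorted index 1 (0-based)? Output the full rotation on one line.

All 7 rotations (rotation i = S[i:]+S[:i]):
  rot[0] = 415145$
  rot[1] = 15145$4
  rot[2] = 5145$41
  rot[3] = 145$415
  rot[4] = 45$4151
  rot[5] = 5$41514
  rot[6] = $415145
Sorted (with $ < everything):
  sorted[0] = $415145
  sorted[1] = 145$415
  sorted[2] = 15145$4
  sorted[3] = 415145$
  sorted[4] = 45$4151
  sorted[5] = 5$41514
  sorted[6] = 5145$41
sorted[1] = 145$415

Answer: 145$415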